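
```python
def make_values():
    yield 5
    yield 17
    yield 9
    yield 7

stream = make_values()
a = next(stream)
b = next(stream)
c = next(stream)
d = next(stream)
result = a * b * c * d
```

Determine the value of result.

Step 1: Create generator and consume all values:
  a = next(stream) = 5
  b = next(stream) = 17
  c = next(stream) = 9
  d = next(stream) = 7
Step 2: result = 5 * 17 * 9 * 7 = 5355.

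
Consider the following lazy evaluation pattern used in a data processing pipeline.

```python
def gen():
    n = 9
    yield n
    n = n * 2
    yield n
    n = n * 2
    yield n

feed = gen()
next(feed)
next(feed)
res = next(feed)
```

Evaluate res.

Step 1: Trace through generator execution:
  Yield 1: n starts at 9, yield 9
  Yield 2: n = 9 * 2 = 18, yield 18
  Yield 3: n = 18 * 2 = 36, yield 36
Step 2: First next() gets 9, second next() gets the second value, third next() yields 36.
Therefore res = 36.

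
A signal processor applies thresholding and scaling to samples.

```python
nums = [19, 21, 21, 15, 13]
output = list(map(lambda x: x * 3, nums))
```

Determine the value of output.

Step 1: Apply lambda x: x * 3 to each element:
  19 -> 57
  21 -> 63
  21 -> 63
  15 -> 45
  13 -> 39
Therefore output = [57, 63, 63, 45, 39].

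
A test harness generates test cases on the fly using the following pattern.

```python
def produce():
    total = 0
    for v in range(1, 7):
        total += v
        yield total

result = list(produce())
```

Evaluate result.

Step 1: Generator accumulates running sum:
  v=1: total = 1, yield 1
  v=2: total = 3, yield 3
  v=3: total = 6, yield 6
  v=4: total = 10, yield 10
  v=5: total = 15, yield 15
  v=6: total = 21, yield 21
Therefore result = [1, 3, 6, 10, 15, 21].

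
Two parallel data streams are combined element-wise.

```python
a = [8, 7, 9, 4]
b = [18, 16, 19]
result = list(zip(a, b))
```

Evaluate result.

Step 1: zip stops at shortest (len(a)=4, len(b)=3):
  Index 0: (8, 18)
  Index 1: (7, 16)
  Index 2: (9, 19)
Step 2: Last element of a (4) has no pair, dropped.
Therefore result = [(8, 18), (7, 16), (9, 19)].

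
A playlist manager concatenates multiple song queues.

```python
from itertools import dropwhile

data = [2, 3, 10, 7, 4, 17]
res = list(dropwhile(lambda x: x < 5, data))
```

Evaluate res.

Step 1: dropwhile drops elements while < 5:
  2 < 5: dropped
  3 < 5: dropped
  10: kept (dropping stopped)
Step 2: Remaining elements kept regardless of condition.
Therefore res = [10, 7, 4, 17].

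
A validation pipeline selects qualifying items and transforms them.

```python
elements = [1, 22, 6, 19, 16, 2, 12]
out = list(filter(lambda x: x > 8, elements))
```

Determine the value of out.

Step 1: Filter elements > 8:
  1: removed
  22: kept
  6: removed
  19: kept
  16: kept
  2: removed
  12: kept
Therefore out = [22, 19, 16, 12].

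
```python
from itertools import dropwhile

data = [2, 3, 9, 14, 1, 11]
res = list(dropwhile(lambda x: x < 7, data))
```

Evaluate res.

Step 1: dropwhile drops elements while < 7:
  2 < 7: dropped
  3 < 7: dropped
  9: kept (dropping stopped)
Step 2: Remaining elements kept regardless of condition.
Therefore res = [9, 14, 1, 11].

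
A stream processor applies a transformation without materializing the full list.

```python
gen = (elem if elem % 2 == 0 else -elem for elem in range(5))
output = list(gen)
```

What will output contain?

Step 1: For each elem in range(5), yield elem if even, else -elem:
  elem=0: even, yield 0
  elem=1: odd, yield -1
  elem=2: even, yield 2
  elem=3: odd, yield -3
  elem=4: even, yield 4
Therefore output = [0, -1, 2, -3, 4].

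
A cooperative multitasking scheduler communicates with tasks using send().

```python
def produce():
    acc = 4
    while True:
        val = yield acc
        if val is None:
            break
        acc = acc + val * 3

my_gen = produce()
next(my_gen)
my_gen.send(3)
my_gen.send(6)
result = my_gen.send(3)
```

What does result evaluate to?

Step 1: next() -> yield acc=4.
Step 2: send(3) -> val=3, acc = 4 + 3*3 = 13, yield 13.
Step 3: send(6) -> val=6, acc = 13 + 6*3 = 31, yield 31.
Step 4: send(3) -> val=3, acc = 31 + 3*3 = 40, yield 40.
Therefore result = 40.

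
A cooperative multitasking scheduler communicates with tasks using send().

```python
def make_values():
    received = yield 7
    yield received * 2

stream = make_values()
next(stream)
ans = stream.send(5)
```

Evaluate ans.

Step 1: next(stream) advances to first yield, producing 7.
Step 2: send(5) resumes, received = 5.
Step 3: yield received * 2 = 5 * 2 = 10.
Therefore ans = 10.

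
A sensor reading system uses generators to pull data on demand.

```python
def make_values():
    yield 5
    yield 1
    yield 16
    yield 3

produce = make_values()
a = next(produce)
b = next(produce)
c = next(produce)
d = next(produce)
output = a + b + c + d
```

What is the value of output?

Step 1: Create generator and consume all values:
  a = next(produce) = 5
  b = next(produce) = 1
  c = next(produce) = 16
  d = next(produce) = 3
Step 2: output = 5 + 1 + 16 + 3 = 25.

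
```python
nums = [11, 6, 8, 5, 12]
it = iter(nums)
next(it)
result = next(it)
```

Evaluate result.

Step 1: Create iterator over [11, 6, 8, 5, 12].
Step 2: next() consumes 11.
Step 3: next() returns 6.
Therefore result = 6.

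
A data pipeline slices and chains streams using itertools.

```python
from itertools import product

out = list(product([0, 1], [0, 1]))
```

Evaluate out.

Step 1: product([0, 1], [0, 1]) gives all pairs:
  (0, 0)
  (0, 1)
  (1, 0)
  (1, 1)
Therefore out = [(0, 0), (0, 1), (1, 0), (1, 1)].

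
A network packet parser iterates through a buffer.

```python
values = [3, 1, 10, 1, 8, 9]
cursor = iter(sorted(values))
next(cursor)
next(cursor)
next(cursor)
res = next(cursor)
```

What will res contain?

Step 1: sorted([3, 1, 10, 1, 8, 9]) = [1, 1, 3, 8, 9, 10].
Step 2: Create iterator and skip 3 elements.
Step 3: next() returns 8.
Therefore res = 8.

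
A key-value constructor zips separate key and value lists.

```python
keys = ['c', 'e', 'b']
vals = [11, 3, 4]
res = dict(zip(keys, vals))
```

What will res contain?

Step 1: zip pairs keys with values:
  'c' -> 11
  'e' -> 3
  'b' -> 4
Therefore res = {'c': 11, 'e': 3, 'b': 4}.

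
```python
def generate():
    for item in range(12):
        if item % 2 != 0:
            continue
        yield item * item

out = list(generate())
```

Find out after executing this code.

Step 1: Only yield item**2 when item is divisible by 2:
  item=0: 0 % 2 == 0, yield 0**2 = 0
  item=2: 2 % 2 == 0, yield 2**2 = 4
  item=4: 4 % 2 == 0, yield 4**2 = 16
  item=6: 6 % 2 == 0, yield 6**2 = 36
  item=8: 8 % 2 == 0, yield 8**2 = 64
  item=10: 10 % 2 == 0, yield 10**2 = 100
Therefore out = [0, 4, 16, 36, 64, 100].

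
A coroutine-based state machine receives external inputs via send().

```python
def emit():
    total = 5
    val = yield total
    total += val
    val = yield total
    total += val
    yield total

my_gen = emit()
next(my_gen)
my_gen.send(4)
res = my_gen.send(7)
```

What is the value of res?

Step 1: next() -> yield total=5.
Step 2: send(4) -> val=4, total = 5+4 = 9, yield 9.
Step 3: send(7) -> val=7, total = 9+7 = 16, yield 16.
Therefore res = 16.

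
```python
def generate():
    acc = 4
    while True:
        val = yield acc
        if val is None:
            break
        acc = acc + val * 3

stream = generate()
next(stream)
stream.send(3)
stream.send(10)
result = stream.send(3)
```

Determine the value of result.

Step 1: next() -> yield acc=4.
Step 2: send(3) -> val=3, acc = 4 + 3*3 = 13, yield 13.
Step 3: send(10) -> val=10, acc = 13 + 10*3 = 43, yield 43.
Step 4: send(3) -> val=3, acc = 43 + 3*3 = 52, yield 52.
Therefore result = 52.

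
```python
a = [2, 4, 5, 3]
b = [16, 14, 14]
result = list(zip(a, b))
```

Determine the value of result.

Step 1: zip stops at shortest (len(a)=4, len(b)=3):
  Index 0: (2, 16)
  Index 1: (4, 14)
  Index 2: (5, 14)
Step 2: Last element of a (3) has no pair, dropped.
Therefore result = [(2, 16), (4, 14), (5, 14)].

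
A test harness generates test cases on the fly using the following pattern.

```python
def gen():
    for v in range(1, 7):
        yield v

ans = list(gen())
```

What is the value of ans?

Step 1: The generator yields each value from range(1, 7).
Step 2: list() consumes all yields: [1, 2, 3, 4, 5, 6].
Therefore ans = [1, 2, 3, 4, 5, 6].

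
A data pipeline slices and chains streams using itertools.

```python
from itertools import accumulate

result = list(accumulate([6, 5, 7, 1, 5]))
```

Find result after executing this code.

Step 1: accumulate computes running sums:
  + 6 = 6
  + 5 = 11
  + 7 = 18
  + 1 = 19
  + 5 = 24
Therefore result = [6, 11, 18, 19, 24].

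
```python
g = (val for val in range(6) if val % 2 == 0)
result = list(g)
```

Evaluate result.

Step 1: Filter range(6) keeping only even values:
  val=0: even, included
  val=1: odd, excluded
  val=2: even, included
  val=3: odd, excluded
  val=4: even, included
  val=5: odd, excluded
Therefore result = [0, 2, 4].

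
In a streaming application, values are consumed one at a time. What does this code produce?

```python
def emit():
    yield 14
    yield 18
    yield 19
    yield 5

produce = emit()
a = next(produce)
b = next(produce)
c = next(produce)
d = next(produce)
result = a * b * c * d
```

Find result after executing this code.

Step 1: Create generator and consume all values:
  a = next(produce) = 14
  b = next(produce) = 18
  c = next(produce) = 19
  d = next(produce) = 5
Step 2: result = 14 * 18 * 19 * 5 = 23940.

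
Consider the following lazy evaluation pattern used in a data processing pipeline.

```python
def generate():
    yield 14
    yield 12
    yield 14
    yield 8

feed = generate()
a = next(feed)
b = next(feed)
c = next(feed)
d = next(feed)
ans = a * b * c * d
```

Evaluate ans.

Step 1: Create generator and consume all values:
  a = next(feed) = 14
  b = next(feed) = 12
  c = next(feed) = 14
  d = next(feed) = 8
Step 2: ans = 14 * 12 * 14 * 8 = 18816.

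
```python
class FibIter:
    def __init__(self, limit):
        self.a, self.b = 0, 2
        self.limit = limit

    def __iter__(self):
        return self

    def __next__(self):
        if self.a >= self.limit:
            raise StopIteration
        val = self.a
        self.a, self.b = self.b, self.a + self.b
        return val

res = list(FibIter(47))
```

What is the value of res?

Step 1: Fibonacci-like sequence (a=0, b=2) until >= 47:
  Yield 0, then a,b = 2,2
  Yield 2, then a,b = 2,4
  Yield 2, then a,b = 4,6
  Yield 4, then a,b = 6,10
  Yield 6, then a,b = 10,16
  Yield 10, then a,b = 16,26
  Yield 16, then a,b = 26,42
  Yield 26, then a,b = 42,68
  Yield 42, then a,b = 68,110
Step 2: 68 >= 47, stop.
Therefore res = [0, 2, 2, 4, 6, 10, 16, 26, 42].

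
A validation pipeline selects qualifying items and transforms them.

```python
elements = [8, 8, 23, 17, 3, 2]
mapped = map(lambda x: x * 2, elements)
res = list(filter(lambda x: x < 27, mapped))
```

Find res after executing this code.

Step 1: Map x * 2:
  8 -> 16
  8 -> 16
  23 -> 46
  17 -> 34
  3 -> 6
  2 -> 4
Step 2: Filter for < 27:
  16: kept
  16: kept
  46: removed
  34: removed
  6: kept
  4: kept
Therefore res = [16, 16, 6, 4].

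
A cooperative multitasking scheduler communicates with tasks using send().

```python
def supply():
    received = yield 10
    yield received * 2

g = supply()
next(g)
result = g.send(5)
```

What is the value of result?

Step 1: next(g) advances to first yield, producing 10.
Step 2: send(5) resumes, received = 5.
Step 3: yield received * 2 = 5 * 2 = 10.
Therefore result = 10.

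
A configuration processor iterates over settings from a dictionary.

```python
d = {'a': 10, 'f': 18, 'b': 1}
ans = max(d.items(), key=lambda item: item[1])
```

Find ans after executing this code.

Step 1: Find item with maximum value:
  ('a', 10)
  ('f', 18)
  ('b', 1)
Step 2: Maximum value is 18 at key 'f'.
Therefore ans = ('f', 18).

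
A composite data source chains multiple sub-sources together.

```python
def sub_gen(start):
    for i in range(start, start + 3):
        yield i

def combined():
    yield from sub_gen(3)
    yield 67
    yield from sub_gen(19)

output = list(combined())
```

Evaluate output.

Step 1: combined() delegates to sub_gen(3):
  yield 3
  yield 4
  yield 5
Step 2: yield 67
Step 3: Delegates to sub_gen(19):
  yield 19
  yield 20
  yield 21
Therefore output = [3, 4, 5, 67, 19, 20, 21].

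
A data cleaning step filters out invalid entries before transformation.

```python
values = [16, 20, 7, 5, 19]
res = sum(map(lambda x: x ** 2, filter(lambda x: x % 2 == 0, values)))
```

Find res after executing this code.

Step 1: Filter even numbers from [16, 20, 7, 5, 19]: [16, 20]
Step 2: Square each: [256, 400]
Step 3: Sum = 656.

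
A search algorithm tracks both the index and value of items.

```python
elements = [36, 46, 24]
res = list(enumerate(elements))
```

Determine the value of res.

Step 1: enumerate pairs each element with its index:
  (0, 36)
  (1, 46)
  (2, 24)
Therefore res = [(0, 36), (1, 46), (2, 24)].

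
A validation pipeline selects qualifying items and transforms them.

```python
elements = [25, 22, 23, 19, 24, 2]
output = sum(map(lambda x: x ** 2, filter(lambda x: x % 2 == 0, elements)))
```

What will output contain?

Step 1: Filter even numbers from [25, 22, 23, 19, 24, 2]: [22, 24, 2]
Step 2: Square each: [484, 576, 4]
Step 3: Sum = 1064.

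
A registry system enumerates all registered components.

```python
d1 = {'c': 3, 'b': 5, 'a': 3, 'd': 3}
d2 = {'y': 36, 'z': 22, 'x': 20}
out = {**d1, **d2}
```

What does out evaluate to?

Step 1: Merge d1 and d2 (d2 values override on key conflicts).
Step 2: d1 has keys ['c', 'b', 'a', 'd'], d2 has keys ['y', 'z', 'x'].
Therefore out = {'c': 3, 'b': 5, 'a': 3, 'd': 3, 'y': 36, 'z': 22, 'x': 20}.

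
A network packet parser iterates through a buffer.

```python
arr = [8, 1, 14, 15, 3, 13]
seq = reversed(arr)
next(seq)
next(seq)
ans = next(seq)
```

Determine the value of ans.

Step 1: reversed([8, 1, 14, 15, 3, 13]) gives iterator: [13, 3, 15, 14, 1, 8].
Step 2: First next() = 13, second next() = 3.
Step 3: Third next() = 15.
Therefore ans = 15.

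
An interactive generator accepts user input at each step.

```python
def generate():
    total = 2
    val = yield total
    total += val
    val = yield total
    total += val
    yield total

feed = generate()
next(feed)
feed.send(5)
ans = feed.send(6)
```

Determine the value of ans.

Step 1: next() -> yield total=2.
Step 2: send(5) -> val=5, total = 2+5 = 7, yield 7.
Step 3: send(6) -> val=6, total = 7+6 = 13, yield 13.
Therefore ans = 13.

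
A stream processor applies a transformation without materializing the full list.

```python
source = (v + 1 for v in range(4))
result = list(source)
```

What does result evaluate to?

Step 1: For each v in range(4), compute v+1:
  v=0: 0+1 = 1
  v=1: 1+1 = 2
  v=2: 2+1 = 3
  v=3: 3+1 = 4
Therefore result = [1, 2, 3, 4].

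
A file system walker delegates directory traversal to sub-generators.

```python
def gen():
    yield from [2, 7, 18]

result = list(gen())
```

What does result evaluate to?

Step 1: yield from delegates to the iterable, yielding each element.
Step 2: Collected values: [2, 7, 18].
Therefore result = [2, 7, 18].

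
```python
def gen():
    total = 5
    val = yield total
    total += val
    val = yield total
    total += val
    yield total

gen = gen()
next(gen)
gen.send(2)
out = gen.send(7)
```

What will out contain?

Step 1: next() -> yield total=5.
Step 2: send(2) -> val=2, total = 5+2 = 7, yield 7.
Step 3: send(7) -> val=7, total = 7+7 = 14, yield 14.
Therefore out = 14.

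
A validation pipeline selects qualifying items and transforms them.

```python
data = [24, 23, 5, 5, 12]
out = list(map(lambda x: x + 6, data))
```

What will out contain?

Step 1: Apply lambda x: x + 6 to each element:
  24 -> 30
  23 -> 29
  5 -> 11
  5 -> 11
  12 -> 18
Therefore out = [30, 29, 11, 11, 18].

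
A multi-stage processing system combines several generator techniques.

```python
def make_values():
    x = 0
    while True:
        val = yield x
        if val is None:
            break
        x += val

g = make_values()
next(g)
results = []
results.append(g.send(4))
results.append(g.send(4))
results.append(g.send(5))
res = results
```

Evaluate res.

Step 1: next(g) -> yield 0.
Step 2: send(4) -> x = 4, yield 4.
Step 3: send(4) -> x = 8, yield 8.
Step 4: send(5) -> x = 13, yield 13.
Therefore res = [4, 8, 13].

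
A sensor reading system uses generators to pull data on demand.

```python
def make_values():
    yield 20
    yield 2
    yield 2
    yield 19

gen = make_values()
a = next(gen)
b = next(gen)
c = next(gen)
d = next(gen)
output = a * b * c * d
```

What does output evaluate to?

Step 1: Create generator and consume all values:
  a = next(gen) = 20
  b = next(gen) = 2
  c = next(gen) = 2
  d = next(gen) = 19
Step 2: output = 20 * 2 * 2 * 19 = 1520.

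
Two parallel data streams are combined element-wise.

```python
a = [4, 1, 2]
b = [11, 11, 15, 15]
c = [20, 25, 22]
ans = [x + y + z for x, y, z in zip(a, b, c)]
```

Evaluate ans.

Step 1: zip three lists (truncates to shortest, len=3):
  4 + 11 + 20 = 35
  1 + 11 + 25 = 37
  2 + 15 + 22 = 39
Therefore ans = [35, 37, 39].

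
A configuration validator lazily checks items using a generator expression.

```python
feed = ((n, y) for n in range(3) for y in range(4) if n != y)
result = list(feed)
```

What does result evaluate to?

Step 1: Nested generator over range(3) x range(4) where n != y:
  (0, 0): excluded (n == y)
  (0, 1): included
  (0, 2): included
  (0, 3): included
  (1, 0): included
  (1, 1): excluded (n == y)
  (1, 2): included
  (1, 3): included
  (2, 0): included
  (2, 1): included
  (2, 2): excluded (n == y)
  (2, 3): included
Therefore result = [(0, 1), (0, 2), (0, 3), (1, 0), (1, 2), (1, 3), (2, 0), (2, 1), (2, 3)].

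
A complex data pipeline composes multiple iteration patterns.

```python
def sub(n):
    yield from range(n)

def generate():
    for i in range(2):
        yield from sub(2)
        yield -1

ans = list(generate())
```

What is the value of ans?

Step 1: For each i in range(2):
  i=0: yield from sub(2) -> [0, 1], then yield -1
  i=1: yield from sub(2) -> [0, 1], then yield -1
Therefore ans = [0, 1, -1, 0, 1, -1].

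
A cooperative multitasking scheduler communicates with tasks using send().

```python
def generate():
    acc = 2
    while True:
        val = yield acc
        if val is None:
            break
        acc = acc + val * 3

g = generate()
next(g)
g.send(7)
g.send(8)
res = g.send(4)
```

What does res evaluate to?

Step 1: next() -> yield acc=2.
Step 2: send(7) -> val=7, acc = 2 + 7*3 = 23, yield 23.
Step 3: send(8) -> val=8, acc = 23 + 8*3 = 47, yield 47.
Step 4: send(4) -> val=4, acc = 47 + 4*3 = 59, yield 59.
Therefore res = 59.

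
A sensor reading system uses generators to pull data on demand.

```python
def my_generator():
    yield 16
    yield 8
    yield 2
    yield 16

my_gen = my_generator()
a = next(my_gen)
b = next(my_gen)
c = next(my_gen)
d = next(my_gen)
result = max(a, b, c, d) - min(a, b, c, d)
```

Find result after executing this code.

Step 1: Create generator and consume all values:
  a = next(my_gen) = 16
  b = next(my_gen) = 8
  c = next(my_gen) = 2
  d = next(my_gen) = 16
Step 2: max = 16, min = 2, result = 16 - 2 = 14.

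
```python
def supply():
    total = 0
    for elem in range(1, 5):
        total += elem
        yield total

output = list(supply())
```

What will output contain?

Step 1: Generator accumulates running sum:
  elem=1: total = 1, yield 1
  elem=2: total = 3, yield 3
  elem=3: total = 6, yield 6
  elem=4: total = 10, yield 10
Therefore output = [1, 3, 6, 10].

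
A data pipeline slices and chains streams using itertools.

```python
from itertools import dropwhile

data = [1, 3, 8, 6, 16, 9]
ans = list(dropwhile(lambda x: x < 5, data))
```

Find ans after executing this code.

Step 1: dropwhile drops elements while < 5:
  1 < 5: dropped
  3 < 5: dropped
  8: kept (dropping stopped)
Step 2: Remaining elements kept regardless of condition.
Therefore ans = [8, 6, 16, 9].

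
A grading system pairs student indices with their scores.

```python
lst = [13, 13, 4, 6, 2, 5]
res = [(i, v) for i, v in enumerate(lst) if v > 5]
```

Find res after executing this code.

Step 1: Filter enumerate([13, 13, 4, 6, 2, 5]) keeping v > 5:
  (0, 13): 13 > 5, included
  (1, 13): 13 > 5, included
  (2, 4): 4 <= 5, excluded
  (3, 6): 6 > 5, included
  (4, 2): 2 <= 5, excluded
  (5, 5): 5 <= 5, excluded
Therefore res = [(0, 13), (1, 13), (3, 6)].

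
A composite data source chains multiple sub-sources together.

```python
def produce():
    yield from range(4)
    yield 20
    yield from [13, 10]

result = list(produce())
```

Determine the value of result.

Step 1: Trace yields in order:
  yield 0
  yield 1
  yield 2
  yield 3
  yield 20
  yield 13
  yield 10
Therefore result = [0, 1, 2, 3, 20, 13, 10].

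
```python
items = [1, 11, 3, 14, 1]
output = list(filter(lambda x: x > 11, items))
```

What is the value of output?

Step 1: Filter elements > 11:
  1: removed
  11: removed
  3: removed
  14: kept
  1: removed
Therefore output = [14].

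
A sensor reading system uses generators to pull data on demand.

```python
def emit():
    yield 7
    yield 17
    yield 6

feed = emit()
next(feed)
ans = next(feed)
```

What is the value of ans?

Step 1: emit() creates a generator.
Step 2: next(feed) yields 7 (consumed and discarded).
Step 3: next(feed) yields 17, assigned to ans.
Therefore ans = 17.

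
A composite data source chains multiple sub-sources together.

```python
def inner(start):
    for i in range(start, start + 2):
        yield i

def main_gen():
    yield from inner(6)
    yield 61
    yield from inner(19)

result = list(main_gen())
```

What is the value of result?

Step 1: main_gen() delegates to inner(6):
  yield 6
  yield 7
Step 2: yield 61
Step 3: Delegates to inner(19):
  yield 19
  yield 20
Therefore result = [6, 7, 61, 19, 20].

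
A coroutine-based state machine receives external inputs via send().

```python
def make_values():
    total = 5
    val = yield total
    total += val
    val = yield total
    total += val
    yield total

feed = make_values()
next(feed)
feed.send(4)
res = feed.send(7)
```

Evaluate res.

Step 1: next() -> yield total=5.
Step 2: send(4) -> val=4, total = 5+4 = 9, yield 9.
Step 3: send(7) -> val=7, total = 9+7 = 16, yield 16.
Therefore res = 16.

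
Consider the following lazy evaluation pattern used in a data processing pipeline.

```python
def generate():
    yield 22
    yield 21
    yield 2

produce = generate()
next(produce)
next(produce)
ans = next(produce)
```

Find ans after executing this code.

Step 1: generate() creates a generator.
Step 2: next(produce) yields 22 (consumed and discarded).
Step 3: next(produce) yields 21 (consumed and discarded).
Step 4: next(produce) yields 2, assigned to ans.
Therefore ans = 2.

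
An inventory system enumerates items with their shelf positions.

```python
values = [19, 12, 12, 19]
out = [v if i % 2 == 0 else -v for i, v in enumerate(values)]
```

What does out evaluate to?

Step 1: For each (i, v), keep v if i is even, negate if odd:
  i=0 (even): keep 19
  i=1 (odd): negate to -12
  i=2 (even): keep 12
  i=3 (odd): negate to -19
Therefore out = [19, -12, 12, -19].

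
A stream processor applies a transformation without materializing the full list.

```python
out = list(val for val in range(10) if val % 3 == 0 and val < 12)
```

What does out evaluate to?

Step 1: Filter range(10) where val % 3 == 0 and val < 12:
  val=0: both conditions met, included
  val=1: excluded (1 % 3 != 0)
  val=2: excluded (2 % 3 != 0)
  val=3: both conditions met, included
  val=4: excluded (4 % 3 != 0)
  val=5: excluded (5 % 3 != 0)
  val=6: both conditions met, included
  val=7: excluded (7 % 3 != 0)
  val=8: excluded (8 % 3 != 0)
  val=9: both conditions met, included
Therefore out = [0, 3, 6, 9].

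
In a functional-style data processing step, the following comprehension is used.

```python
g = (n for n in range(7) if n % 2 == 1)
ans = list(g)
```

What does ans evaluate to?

Step 1: Filter range(7) keeping only odd values:
  n=0: even, excluded
  n=1: odd, included
  n=2: even, excluded
  n=3: odd, included
  n=4: even, excluded
  n=5: odd, included
  n=6: even, excluded
Therefore ans = [1, 3, 5].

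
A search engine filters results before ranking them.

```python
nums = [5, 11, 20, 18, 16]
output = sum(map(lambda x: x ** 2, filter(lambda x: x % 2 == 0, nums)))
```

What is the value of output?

Step 1: Filter even numbers from [5, 11, 20, 18, 16]: [20, 18, 16]
Step 2: Square each: [400, 324, 256]
Step 3: Sum = 980.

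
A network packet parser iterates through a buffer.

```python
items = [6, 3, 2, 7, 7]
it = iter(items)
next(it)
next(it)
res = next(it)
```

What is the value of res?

Step 1: Create iterator over [6, 3, 2, 7, 7].
Step 2: next() consumes 6.
Step 3: next() consumes 3.
Step 4: next() returns 2.
Therefore res = 2.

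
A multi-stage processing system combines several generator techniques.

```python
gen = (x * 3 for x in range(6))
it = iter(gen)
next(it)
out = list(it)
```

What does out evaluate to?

Step 1: Generator produces [0, 3, 6, 9, 12, 15].
Step 2: next(it) consumes first element (0).
Step 3: list(it) collects remaining: [3, 6, 9, 12, 15].
Therefore out = [3, 6, 9, 12, 15].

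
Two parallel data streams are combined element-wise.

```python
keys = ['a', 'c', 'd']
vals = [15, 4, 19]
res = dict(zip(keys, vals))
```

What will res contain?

Step 1: zip pairs keys with values:
  'a' -> 15
  'c' -> 4
  'd' -> 19
Therefore res = {'a': 15, 'c': 4, 'd': 19}.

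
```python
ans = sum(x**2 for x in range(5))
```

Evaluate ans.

Step 1: Compute x**2 for each x in range(5):
  x=0: 0**2 = 0
  x=1: 1**2 = 1
  x=2: 2**2 = 4
  x=3: 3**2 = 9
  x=4: 4**2 = 16
Step 2: sum = 0 + 1 + 4 + 9 + 16 = 30.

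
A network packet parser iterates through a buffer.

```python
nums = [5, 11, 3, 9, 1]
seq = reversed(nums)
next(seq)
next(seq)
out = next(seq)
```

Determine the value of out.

Step 1: reversed([5, 11, 3, 9, 1]) gives iterator: [1, 9, 3, 11, 5].
Step 2: First next() = 1, second next() = 9.
Step 3: Third next() = 3.
Therefore out = 3.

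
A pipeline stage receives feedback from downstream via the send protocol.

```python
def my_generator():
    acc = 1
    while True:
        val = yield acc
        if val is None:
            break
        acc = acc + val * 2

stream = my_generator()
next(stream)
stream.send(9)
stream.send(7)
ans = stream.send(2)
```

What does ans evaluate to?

Step 1: next() -> yield acc=1.
Step 2: send(9) -> val=9, acc = 1 + 9*2 = 19, yield 19.
Step 3: send(7) -> val=7, acc = 19 + 7*2 = 33, yield 33.
Step 4: send(2) -> val=2, acc = 33 + 2*2 = 37, yield 37.
Therefore ans = 37.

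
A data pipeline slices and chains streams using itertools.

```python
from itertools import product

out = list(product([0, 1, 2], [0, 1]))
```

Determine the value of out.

Step 1: product([0, 1, 2], [0, 1]) gives all pairs:
  (0, 0)
  (0, 1)
  (1, 0)
  (1, 1)
  (2, 0)
  (2, 1)
Therefore out = [(0, 0), (0, 1), (1, 0), (1, 1), (2, 0), (2, 1)].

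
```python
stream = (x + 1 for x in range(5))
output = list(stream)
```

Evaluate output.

Step 1: For each x in range(5), compute x+1:
  x=0: 0+1 = 1
  x=1: 1+1 = 2
  x=2: 2+1 = 3
  x=3: 3+1 = 4
  x=4: 4+1 = 5
Therefore output = [1, 2, 3, 4, 5].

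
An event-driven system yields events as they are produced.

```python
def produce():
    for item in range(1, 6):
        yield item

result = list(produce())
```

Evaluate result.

Step 1: The generator yields each value from range(1, 6).
Step 2: list() consumes all yields: [1, 2, 3, 4, 5].
Therefore result = [1, 2, 3, 4, 5].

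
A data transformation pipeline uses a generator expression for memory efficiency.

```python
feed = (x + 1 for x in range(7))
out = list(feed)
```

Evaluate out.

Step 1: For each x in range(7), compute x+1:
  x=0: 0+1 = 1
  x=1: 1+1 = 2
  x=2: 2+1 = 3
  x=3: 3+1 = 4
  x=4: 4+1 = 5
  x=5: 5+1 = 6
  x=6: 6+1 = 7
Therefore out = [1, 2, 3, 4, 5, 6, 7].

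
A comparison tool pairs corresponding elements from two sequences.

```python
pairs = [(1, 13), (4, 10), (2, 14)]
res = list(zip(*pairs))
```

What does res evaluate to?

Step 1: zip(*pairs) transposes: unzips [(1, 13), (4, 10), (2, 14)] into separate sequences.
Step 2: First elements: (1, 4, 2), second elements: (13, 10, 14).
Therefore res = [(1, 4, 2), (13, 10, 14)].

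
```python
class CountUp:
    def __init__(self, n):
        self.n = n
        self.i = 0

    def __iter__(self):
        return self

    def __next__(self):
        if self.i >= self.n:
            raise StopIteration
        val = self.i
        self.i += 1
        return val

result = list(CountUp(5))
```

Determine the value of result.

Step 1: CountUp(5) creates an iterator counting 0 to 4.
Step 2: list() consumes all values: [0, 1, 2, 3, 4].
Therefore result = [0, 1, 2, 3, 4].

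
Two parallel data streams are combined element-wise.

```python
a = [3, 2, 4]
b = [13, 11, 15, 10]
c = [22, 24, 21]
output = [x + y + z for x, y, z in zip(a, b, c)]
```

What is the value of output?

Step 1: zip three lists (truncates to shortest, len=3):
  3 + 13 + 22 = 38
  2 + 11 + 24 = 37
  4 + 15 + 21 = 40
Therefore output = [38, 37, 40].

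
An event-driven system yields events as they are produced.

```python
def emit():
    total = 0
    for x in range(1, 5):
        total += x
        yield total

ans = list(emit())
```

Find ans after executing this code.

Step 1: Generator accumulates running sum:
  x=1: total = 1, yield 1
  x=2: total = 3, yield 3
  x=3: total = 6, yield 6
  x=4: total = 10, yield 10
Therefore ans = [1, 3, 6, 10].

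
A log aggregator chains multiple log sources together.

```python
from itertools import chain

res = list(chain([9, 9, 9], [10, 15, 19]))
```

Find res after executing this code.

Step 1: chain() concatenates iterables: [9, 9, 9] + [10, 15, 19].
Therefore res = [9, 9, 9, 10, 15, 19].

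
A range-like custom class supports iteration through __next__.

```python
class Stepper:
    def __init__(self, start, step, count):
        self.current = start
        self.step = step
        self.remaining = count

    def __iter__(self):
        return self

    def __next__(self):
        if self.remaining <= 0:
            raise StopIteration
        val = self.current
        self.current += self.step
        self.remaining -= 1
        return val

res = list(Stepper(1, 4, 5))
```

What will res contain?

Step 1: Stepper starts at 1, increments by 4, for 5 steps:
  Yield 1, then current += 4
  Yield 5, then current += 4
  Yield 9, then current += 4
  Yield 13, then current += 4
  Yield 17, then current += 4
Therefore res = [1, 5, 9, 13, 17].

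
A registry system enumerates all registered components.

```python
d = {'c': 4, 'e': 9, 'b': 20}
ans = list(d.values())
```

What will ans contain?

Step 1: d.values() returns the dictionary values in insertion order.
Therefore ans = [4, 9, 20].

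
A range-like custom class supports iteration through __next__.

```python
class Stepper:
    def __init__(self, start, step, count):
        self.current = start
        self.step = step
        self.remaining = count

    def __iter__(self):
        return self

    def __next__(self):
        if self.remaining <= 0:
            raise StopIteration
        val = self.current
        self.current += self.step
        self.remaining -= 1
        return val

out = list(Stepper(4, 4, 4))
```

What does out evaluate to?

Step 1: Stepper starts at 4, increments by 4, for 4 steps:
  Yield 4, then current += 4
  Yield 8, then current += 4
  Yield 12, then current += 4
  Yield 16, then current += 4
Therefore out = [4, 8, 12, 16].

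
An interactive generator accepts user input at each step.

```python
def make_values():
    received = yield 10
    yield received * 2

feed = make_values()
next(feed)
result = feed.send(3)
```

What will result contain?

Step 1: next(feed) advances to first yield, producing 10.
Step 2: send(3) resumes, received = 3.
Step 3: yield received * 2 = 3 * 2 = 6.
Therefore result = 6.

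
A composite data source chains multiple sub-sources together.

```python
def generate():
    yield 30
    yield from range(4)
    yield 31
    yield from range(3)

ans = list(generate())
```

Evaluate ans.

Step 1: Trace yields in order:
  yield 30
  yield 0
  yield 1
  yield 2
  yield 3
  yield 31
  yield 0
  yield 1
  yield 2
Therefore ans = [30, 0, 1, 2, 3, 31, 0, 1, 2].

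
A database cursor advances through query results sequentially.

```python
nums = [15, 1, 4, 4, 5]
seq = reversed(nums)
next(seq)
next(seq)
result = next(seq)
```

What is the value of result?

Step 1: reversed([15, 1, 4, 4, 5]) gives iterator: [5, 4, 4, 1, 15].
Step 2: First next() = 5, second next() = 4.
Step 3: Third next() = 4.
Therefore result = 4.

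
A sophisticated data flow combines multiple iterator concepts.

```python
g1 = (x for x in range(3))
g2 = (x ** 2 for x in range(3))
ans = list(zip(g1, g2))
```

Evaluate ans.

Step 1: g1 produces [0, 1, 2].
Step 2: g2 produces [0, 1, 4].
Step 3: zip pairs them: [(0, 0), (1, 1), (2, 4)].
Therefore ans = [(0, 0), (1, 1), (2, 4)].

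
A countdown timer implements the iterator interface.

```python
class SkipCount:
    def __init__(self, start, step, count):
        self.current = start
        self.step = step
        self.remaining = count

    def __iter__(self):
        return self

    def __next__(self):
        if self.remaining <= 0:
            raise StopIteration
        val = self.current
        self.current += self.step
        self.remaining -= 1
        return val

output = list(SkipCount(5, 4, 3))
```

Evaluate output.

Step 1: SkipCount starts at 5, increments by 4, for 3 steps:
  Yield 5, then current += 4
  Yield 9, then current += 4
  Yield 13, then current += 4
Therefore output = [5, 9, 13].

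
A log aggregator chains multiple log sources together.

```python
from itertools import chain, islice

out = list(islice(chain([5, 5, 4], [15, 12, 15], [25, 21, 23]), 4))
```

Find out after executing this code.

Step 1: chain([5, 5, 4], [15, 12, 15], [25, 21, 23]) = [5, 5, 4, 15, 12, 15, 25, 21, 23].
Step 2: islice takes first 4 elements: [5, 5, 4, 15].
Therefore out = [5, 5, 4, 15].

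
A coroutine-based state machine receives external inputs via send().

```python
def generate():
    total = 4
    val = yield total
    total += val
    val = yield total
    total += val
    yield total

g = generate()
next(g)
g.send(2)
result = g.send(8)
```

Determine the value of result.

Step 1: next() -> yield total=4.
Step 2: send(2) -> val=2, total = 4+2 = 6, yield 6.
Step 3: send(8) -> val=8, total = 6+8 = 14, yield 14.
Therefore result = 14.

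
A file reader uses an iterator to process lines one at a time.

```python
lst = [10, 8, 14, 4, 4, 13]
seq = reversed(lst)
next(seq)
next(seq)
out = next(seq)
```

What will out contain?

Step 1: reversed([10, 8, 14, 4, 4, 13]) gives iterator: [13, 4, 4, 14, 8, 10].
Step 2: First next() = 13, second next() = 4.
Step 3: Third next() = 4.
Therefore out = 4.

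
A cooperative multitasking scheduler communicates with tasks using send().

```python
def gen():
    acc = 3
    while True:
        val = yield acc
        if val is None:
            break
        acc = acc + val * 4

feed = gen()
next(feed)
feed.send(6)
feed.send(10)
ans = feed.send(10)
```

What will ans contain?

Step 1: next() -> yield acc=3.
Step 2: send(6) -> val=6, acc = 3 + 6*4 = 27, yield 27.
Step 3: send(10) -> val=10, acc = 27 + 10*4 = 67, yield 67.
Step 4: send(10) -> val=10, acc = 67 + 10*4 = 107, yield 107.
Therefore ans = 107.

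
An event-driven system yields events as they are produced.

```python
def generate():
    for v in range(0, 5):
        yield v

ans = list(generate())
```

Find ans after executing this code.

Step 1: The generator yields each value from range(0, 5).
Step 2: list() consumes all yields: [0, 1, 2, 3, 4].
Therefore ans = [0, 1, 2, 3, 4].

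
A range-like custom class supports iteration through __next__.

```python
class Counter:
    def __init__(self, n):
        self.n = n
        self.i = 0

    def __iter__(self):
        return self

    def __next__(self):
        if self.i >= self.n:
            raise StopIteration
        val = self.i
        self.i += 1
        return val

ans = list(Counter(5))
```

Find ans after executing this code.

Step 1: Counter(5) creates an iterator counting 0 to 4.
Step 2: list() consumes all values: [0, 1, 2, 3, 4].
Therefore ans = [0, 1, 2, 3, 4].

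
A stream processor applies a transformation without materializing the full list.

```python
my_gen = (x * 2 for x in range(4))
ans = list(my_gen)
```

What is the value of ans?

Step 1: For each x in range(4), compute x*2:
  x=0: 0*2 = 0
  x=1: 1*2 = 2
  x=2: 2*2 = 4
  x=3: 3*2 = 6
Therefore ans = [0, 2, 4, 6].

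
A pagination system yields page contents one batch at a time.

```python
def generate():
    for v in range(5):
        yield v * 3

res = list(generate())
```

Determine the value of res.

Step 1: For each v in range(5), yield v * 3:
  v=0: yield 0 * 3 = 0
  v=1: yield 1 * 3 = 3
  v=2: yield 2 * 3 = 6
  v=3: yield 3 * 3 = 9
  v=4: yield 4 * 3 = 12
Therefore res = [0, 3, 6, 9, 12].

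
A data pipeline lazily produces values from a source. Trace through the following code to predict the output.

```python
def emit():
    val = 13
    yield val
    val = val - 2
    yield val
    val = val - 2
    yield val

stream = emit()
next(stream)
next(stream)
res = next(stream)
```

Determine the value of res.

Step 1: Trace through generator execution:
  Yield 1: val starts at 13, yield 13
  Yield 2: val = 13 - 2 = 11, yield 11
  Yield 3: val = 11 - 2 = 9, yield 9
Step 2: First next() gets 13, second next() gets the second value, third next() yields 9.
Therefore res = 9.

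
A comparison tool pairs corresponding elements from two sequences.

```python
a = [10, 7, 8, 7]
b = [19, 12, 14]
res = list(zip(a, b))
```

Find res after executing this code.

Step 1: zip stops at shortest (len(a)=4, len(b)=3):
  Index 0: (10, 19)
  Index 1: (7, 12)
  Index 2: (8, 14)
Step 2: Last element of a (7) has no pair, dropped.
Therefore res = [(10, 19), (7, 12), (8, 14)].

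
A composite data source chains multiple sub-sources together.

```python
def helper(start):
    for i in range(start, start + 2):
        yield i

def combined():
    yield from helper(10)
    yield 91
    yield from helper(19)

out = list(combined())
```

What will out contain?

Step 1: combined() delegates to helper(10):
  yield 10
  yield 11
Step 2: yield 91
Step 3: Delegates to helper(19):
  yield 19
  yield 20
Therefore out = [10, 11, 91, 19, 20].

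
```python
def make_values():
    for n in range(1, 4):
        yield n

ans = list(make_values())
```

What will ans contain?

Step 1: The generator yields each value from range(1, 4).
Step 2: list() consumes all yields: [1, 2, 3].
Therefore ans = [1, 2, 3].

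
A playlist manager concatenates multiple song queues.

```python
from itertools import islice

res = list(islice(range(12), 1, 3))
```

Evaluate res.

Step 1: islice(range(12), 1, 3) takes elements at indices [1, 3).
Step 2: Elements: [1, 2].
Therefore res = [1, 2].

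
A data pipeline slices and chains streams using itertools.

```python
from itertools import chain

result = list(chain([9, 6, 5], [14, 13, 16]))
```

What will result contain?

Step 1: chain() concatenates iterables: [9, 6, 5] + [14, 13, 16].
Therefore result = [9, 6, 5, 14, 13, 16].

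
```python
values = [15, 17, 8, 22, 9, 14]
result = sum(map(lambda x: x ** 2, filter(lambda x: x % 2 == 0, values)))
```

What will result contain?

Step 1: Filter even numbers from [15, 17, 8, 22, 9, 14]: [8, 22, 14]
Step 2: Square each: [64, 484, 196]
Step 3: Sum = 744.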